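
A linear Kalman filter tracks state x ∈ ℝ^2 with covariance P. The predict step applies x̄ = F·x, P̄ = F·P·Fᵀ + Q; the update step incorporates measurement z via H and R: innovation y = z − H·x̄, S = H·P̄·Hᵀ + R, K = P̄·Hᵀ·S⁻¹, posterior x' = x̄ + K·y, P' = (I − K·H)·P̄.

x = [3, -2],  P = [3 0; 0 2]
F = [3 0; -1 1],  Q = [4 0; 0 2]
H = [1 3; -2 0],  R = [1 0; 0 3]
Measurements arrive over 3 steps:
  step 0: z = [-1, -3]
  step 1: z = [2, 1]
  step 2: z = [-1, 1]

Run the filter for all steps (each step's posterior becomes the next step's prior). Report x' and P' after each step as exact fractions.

step 0: x' = [8697/5143, -35/37], P' = [3765/5143 -9/37; -9/37 7/37]
step 1: x' = [-588023/5694622, 1773533/2847311], P' = [3985113/5694622 -659529/2847311; -659529/2847311 521700/2847311]
step 2: x' = [-3073592075/6119660386, -777479985/6119660386], P' = [4273919751/6119660386 -1413732951/6119660386; -1413732951/6119660386 1119608495/6119660386]

step 0: x̄ = F·x = [9, -5]
step 0: P̄ = F·P·Fᵀ + Q = [31 -9; -9 7]
step 0: y = z − H·x̄ = [5, 15]
step 0: S = H·P̄·Hᵀ + R = [41 -8; -8 127]
step 0: K = P̄·Hᵀ·S⁻¹ = [12/5143 -2510/5143; 12/37 6/37]
step 0: x' = x̄ + K·y = [8697/5143, -35/37]
step 0: P' = (I − K·H)·P̄ = [3765/5143 -9/37; -9/37 7/37]
step 1: x̄ = F·x = [26091/5143, -13562/5143]
step 1: P̄ = F·P·Fᵀ + Q = [54457/5143 -15048/5143; -15048/5143 17526/5143]
step 1: y = z − H·x̄ = [179/37, 57325/5143]
step 1: S = H·P̄·Hᵀ + R = [914/37 -134/37; -134/37 233257/5143]
step 1: K = P̄·Hᵀ·S⁻¹ = [27939/5694622 -1328371/2847311; 905571/2847311 439686/2847311]
step 1: x' = x̄ + K·y = [-588023/5694622, 1773533/2847311]
step 1: P' = (I − K·H)·P̄ = [3985113/5694622 -659529/2847311; -659529/2847311 521700/2847311]
step 2: x̄ = F·x = [-1764069/5694622, 4135089/5694622]
step 2: P̄ = F·P·Fᵀ + Q = [58644505/5694622 -15912513/5694622; -15912513/5694622 19055873/5694622]
step 2: y = z − H·x̄ = [-8167910/2847311, 1083242/2847311]
step 2: S = H·P̄·Hᵀ + R = [70183453/2847311 -10906966/2847311; -10906966/2847311 125830943/2847311]
step 2: K = P̄·Hᵀ·S⁻¹ = [2337207/437118599 -1424639917/3059830193; 138935181/437118599 471244317/3059830193]
step 2: x' = x̄ + K·y = [-3073592075/6119660386, -777479985/6119660386]
step 2: P' = (I − K·H)·P̄ = [4273919751/6119660386 -1413732951/6119660386; -1413732951/6119660386 1119608495/6119660386]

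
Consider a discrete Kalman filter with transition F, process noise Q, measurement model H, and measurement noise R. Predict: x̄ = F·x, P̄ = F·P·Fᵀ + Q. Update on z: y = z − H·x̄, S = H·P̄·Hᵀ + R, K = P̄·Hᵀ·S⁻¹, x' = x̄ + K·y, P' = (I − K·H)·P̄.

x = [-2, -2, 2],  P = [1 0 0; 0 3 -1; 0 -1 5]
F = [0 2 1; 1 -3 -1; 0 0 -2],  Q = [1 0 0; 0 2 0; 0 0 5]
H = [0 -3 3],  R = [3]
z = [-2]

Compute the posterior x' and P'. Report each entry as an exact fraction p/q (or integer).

x' = [-86/139, -122/139, -220/139]
P' = [1514/139 -1602/139 -1590/139; -1602/139 2156/139 2131/139; -1590/139 2131/139 2152/139]

x̄ = F·x = [-2, 2, -4]
P̄ = F·P·Fᵀ + Q = [14 -18 -6; -18 29 4; -6 4 25]
y = z − H·x̄ = [16]
S = H·P̄·Hᵀ + R = [417]
K = P̄·Hᵀ·S⁻¹ = [12/139; -25/139; 21/139]
x' = x̄ + K·y = [-86/139, -122/139, -220/139]
P' = (I − K·H)·P̄ = [1514/139 -1602/139 -1590/139; -1602/139 2156/139 2131/139; -1590/139 2131/139 2152/139]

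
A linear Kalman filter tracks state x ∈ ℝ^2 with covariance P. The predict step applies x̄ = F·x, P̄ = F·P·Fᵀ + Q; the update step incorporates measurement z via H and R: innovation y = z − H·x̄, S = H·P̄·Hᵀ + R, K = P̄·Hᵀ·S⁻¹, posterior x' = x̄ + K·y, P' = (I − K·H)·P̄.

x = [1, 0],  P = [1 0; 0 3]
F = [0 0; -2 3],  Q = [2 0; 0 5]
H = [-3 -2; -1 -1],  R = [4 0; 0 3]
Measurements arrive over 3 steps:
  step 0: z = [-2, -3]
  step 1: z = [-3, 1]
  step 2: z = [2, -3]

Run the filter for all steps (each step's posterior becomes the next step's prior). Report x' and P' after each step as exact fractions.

step 0: x' = [-70/361, 610/361], P' = [588/361 -792/361; -792/361 1332/361]
step 1: x' = [46604/122099, 98539/244198], P' = [207358/122099 -282139/122099; -282139/122099 949013/244198]
step 2: x' = [-149406066/172766089, 204155814/172766089], P' = [294007288/172766089 -400230754/172766089; -400230754/172766089 673115359/172766089]

step 0: x̄ = F·x = [0, -2]
step 0: P̄ = F·P·Fᵀ + Q = [2 0; 0 36]
step 0: y = z − H·x̄ = [-6, -5]
step 0: S = H·P̄·Hᵀ + R = [166 78; 78 41]
step 0: K = P̄·Hᵀ·S⁻¹ = [-45/361 68/361; -72/361 -180/361]
step 0: x' = x̄ + K·y = [-70/361, 610/361]
step 0: P' = (I − K·H)·P̄ = [588/361 -792/361; -792/361 1332/361]
step 1: x̄ = F·x = [0, 1970/361]
step 1: P̄ = F·P·Fᵀ + Q = [2 0; 0 25649/361]
step 1: y = z − H·x̄ = [2857/361, 2331/361]
step 1: S = H·P̄·Hᵀ + R = [110538/361 53464/361; 53464/361 27454/361]
step 1: K = P̄·Hᵀ·S⁻¹ = [-14449/122099 24927/122099; -25649/122099 -128245/244198]
step 1: x' = x̄ + K·y = [46604/122099, 98539/244198]
step 1: P' = (I − K·H)·P̄ = [207358/122099 -282139/122099; -282139/122099 949013/244198]
step 2: x̄ = F·x = [0, 109201/244198]
step 2: P̄ = F·P·Fᵀ + Q = [2 0; 0 18192307/244198]
step 2: y = z − H·x̄ = [353399/122099, -623393/244198]
step 2: S = H·P̄·Hᵀ + R = [39070792/122099 18924901/122099; 18924901/122099 19413297/244198]
step 2: K = P̄·Hᵀ·S⁻¹ = [-20390089/172766089 35407822/172766089; -36384614/172766089 -90961535/172766089]
step 2: x' = x̄ + K·y = [-149406066/172766089, 204155814/172766089]
step 2: P' = (I − K·H)·P̄ = [294007288/172766089 -400230754/172766089; -400230754/172766089 673115359/172766089]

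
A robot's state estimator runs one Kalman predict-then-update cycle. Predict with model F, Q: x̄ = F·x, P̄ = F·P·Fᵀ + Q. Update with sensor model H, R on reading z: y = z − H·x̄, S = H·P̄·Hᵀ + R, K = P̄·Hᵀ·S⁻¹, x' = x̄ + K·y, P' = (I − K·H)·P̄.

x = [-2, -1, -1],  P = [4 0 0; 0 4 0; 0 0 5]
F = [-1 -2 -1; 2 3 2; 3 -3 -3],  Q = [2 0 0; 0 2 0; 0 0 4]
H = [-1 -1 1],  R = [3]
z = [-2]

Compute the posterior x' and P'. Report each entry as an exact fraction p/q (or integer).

x̄ = F·x = [5, -9, 0]
P̄ = F·P·Fᵀ + Q = [27 -42 27; -42 74 -42; 27 -42 121]
y = z − H·x̄ = [-6]
S = H·P̄·Hᵀ + R = [171]
K = P̄·Hᵀ·S⁻¹ = [14/57; -74/171; 136/171]
x' = x̄ + K·y = [67/19, -365/57, -272/57]
P' = (I − K·H)·P̄ = [317/19 -1358/57 -365/57; -1358/57 7178/171 2882/171; -365/57 2882/171 2195/171]

x' = [67/19, -365/57, -272/57]
P' = [317/19 -1358/57 -365/57; -1358/57 7178/171 2882/171; -365/57 2882/171 2195/171]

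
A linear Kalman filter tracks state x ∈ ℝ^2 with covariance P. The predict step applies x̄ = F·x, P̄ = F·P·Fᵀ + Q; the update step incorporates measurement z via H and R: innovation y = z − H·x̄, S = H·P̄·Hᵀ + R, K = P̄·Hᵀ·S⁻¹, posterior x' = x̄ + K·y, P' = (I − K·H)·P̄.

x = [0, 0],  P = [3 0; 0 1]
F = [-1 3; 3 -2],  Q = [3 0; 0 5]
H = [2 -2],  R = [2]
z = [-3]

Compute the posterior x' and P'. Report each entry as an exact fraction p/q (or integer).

x̄ = F·x = [0, 0]
P̄ = F·P·Fᵀ + Q = [15 -15; -15 36]
y = z − H·x̄ = [-3]
S = H·P̄·Hᵀ + R = [326]
K = P̄·Hᵀ·S⁻¹ = [30/163; -51/163]
x' = x̄ + K·y = [-90/163, 153/163]
P' = (I − K·H)·P̄ = [645/163 615/163; 615/163 666/163]

x' = [-90/163, 153/163]
P' = [645/163 615/163; 615/163 666/163]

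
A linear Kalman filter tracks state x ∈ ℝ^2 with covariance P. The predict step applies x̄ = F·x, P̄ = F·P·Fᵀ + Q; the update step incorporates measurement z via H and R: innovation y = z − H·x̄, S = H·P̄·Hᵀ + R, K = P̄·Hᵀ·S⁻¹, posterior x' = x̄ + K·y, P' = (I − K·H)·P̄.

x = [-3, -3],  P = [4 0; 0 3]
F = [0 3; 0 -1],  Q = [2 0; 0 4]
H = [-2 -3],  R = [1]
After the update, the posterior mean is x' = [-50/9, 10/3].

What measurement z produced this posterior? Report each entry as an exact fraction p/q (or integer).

x̄ = F·x = [-9, 3]
P̄ = F·P·Fᵀ + Q = [29 -9; -9 7]
S = H·P̄·Hᵀ + R = [72]
K = P̄·Hᵀ·S⁻¹ = [-31/72; -1/24]
x' − x̄ = [31/9, 1/3] = K·y
y = (KᵀK)⁻¹·Kᵀ·(x' − x̄) = [-8]
z = y + H·x̄ = [-8] + [9] = [1]

z = [1]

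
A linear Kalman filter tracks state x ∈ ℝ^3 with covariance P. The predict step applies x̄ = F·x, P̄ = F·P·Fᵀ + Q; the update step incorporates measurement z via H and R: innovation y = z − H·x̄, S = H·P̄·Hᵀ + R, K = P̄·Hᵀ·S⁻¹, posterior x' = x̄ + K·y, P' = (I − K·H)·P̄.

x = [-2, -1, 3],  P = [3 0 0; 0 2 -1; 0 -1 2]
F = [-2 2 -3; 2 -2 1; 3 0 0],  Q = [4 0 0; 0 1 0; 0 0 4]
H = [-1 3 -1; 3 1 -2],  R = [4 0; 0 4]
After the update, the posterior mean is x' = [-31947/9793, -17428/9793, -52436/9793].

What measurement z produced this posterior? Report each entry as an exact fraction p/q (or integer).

z = [3, -1]

x̄ = F·x = [-7, 1, -6]
P̄ = F·P·Fᵀ + Q = [54 -34 -18; -34 27 18; -18 18 31]
S = H·P̄·Hᵀ + R = [392 -399; -399 581]
K = P̄·Hᵀ·S⁻¹ = [-2106/9793 1318/9793; 1724/9793 -687/9793; -2183/9793 -3151/9793]
x' − x̄ = [36604/9793, -27221/9793, 6322/9793] = K·y
y = (KᵀK)⁻¹·Kᵀ·(x' − x̄) = [-13, 7]
z = y + H·x̄ = [-13, 7] + [16, -8] = [3, -1]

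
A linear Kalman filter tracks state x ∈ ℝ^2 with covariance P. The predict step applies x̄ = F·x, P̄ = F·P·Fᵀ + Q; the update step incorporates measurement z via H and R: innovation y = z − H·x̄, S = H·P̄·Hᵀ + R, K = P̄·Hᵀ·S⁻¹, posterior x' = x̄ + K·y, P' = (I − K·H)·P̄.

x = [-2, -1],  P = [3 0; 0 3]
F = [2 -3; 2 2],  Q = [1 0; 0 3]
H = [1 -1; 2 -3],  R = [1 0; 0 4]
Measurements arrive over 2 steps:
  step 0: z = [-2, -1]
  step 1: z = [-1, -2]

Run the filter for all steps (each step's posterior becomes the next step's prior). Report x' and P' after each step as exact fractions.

step 0: x' = [-8969/1839, -1799/613], P' = [13732/1839 3472/613; 3472/613 2820/613]
step 1: x' = [-3911681/1663183, -1806116/1663183], P' = [8006393/3326366 3033877/1663183; 3033877/1663183 2808990/1663183]

step 0: x̄ = F·x = [-1, -6]
step 0: P̄ = F·P·Fᵀ + Q = [40 -6; -6 27]
step 0: y = z − H·x̄ = [-7, -17]
step 0: S = H·P̄·Hᵀ + R = [80 191; 191 479]
step 0: K = P̄·Hᵀ·S⁻¹ = [3316/1839 -946/1839; 652/613 -379/613]
step 0: x' = x̄ + K·y = [-8969/1839, -1799/613]
step 0: P' = (I − K·H)·P̄ = [13732/1839 3472/613; 3472/613 2820/613]
step 1: x̄ = F·x = [-1747/1839, -28732/1839]
step 1: P̄ = F·P·Fᵀ + Q = [7915/1839 -16664/1839; -16664/1839 177613/1839]
step 1: y = z − H·x̄ = [-9608/613, -86380/1839]
step 1: S = H·P̄·Hᵀ + R = [73565/613 210663/613; 210663/613 1837501/1839]
step 1: K = P̄·Hᵀ·S⁻¹ = [1938639/3326366 -547619/3326366; 224887/1663183 -589804/1663183]
step 1: x' = x̄ + K·y = [-3911681/1663183, -1806116/1663183]
step 1: P' = (I − K·H)·P̄ = [8006393/3326366 3033877/1663183; 3033877/1663183 2808990/1663183]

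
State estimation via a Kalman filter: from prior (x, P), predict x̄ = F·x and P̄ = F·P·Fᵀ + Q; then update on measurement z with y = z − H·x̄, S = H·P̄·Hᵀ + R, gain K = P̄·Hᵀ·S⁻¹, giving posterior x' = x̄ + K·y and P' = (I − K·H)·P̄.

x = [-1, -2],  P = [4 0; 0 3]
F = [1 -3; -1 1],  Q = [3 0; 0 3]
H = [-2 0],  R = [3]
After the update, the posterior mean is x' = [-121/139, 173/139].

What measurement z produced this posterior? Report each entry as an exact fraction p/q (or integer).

z = [2]

x̄ = F·x = [5, -1]
P̄ = F·P·Fᵀ + Q = [34 -13; -13 10]
S = H·P̄·Hᵀ + R = [139]
K = P̄·Hᵀ·S⁻¹ = [-68/139; 26/139]
x' − x̄ = [-816/139, 312/139] = K·y
y = (KᵀK)⁻¹·Kᵀ·(x' − x̄) = [12]
z = y + H·x̄ = [12] + [-10] = [2]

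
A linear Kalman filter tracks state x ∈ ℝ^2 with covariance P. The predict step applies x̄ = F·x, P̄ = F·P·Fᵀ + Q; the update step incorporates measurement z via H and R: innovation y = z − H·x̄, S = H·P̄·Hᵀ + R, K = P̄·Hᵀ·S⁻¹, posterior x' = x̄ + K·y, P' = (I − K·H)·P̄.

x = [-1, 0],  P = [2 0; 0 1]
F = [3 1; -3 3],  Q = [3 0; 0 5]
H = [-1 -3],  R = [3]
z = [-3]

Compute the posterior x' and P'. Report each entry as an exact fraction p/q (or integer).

x' = [-600/223, 426/223]
P' = [4377/223 -1482/223; -1482/223 575/223]

x̄ = F·x = [-3, 3]
P̄ = F·P·Fᵀ + Q = [22 -15; -15 32]
y = z − H·x̄ = [3]
S = H·P̄·Hᵀ + R = [223]
K = P̄·Hᵀ·S⁻¹ = [23/223; -81/223]
x' = x̄ + K·y = [-600/223, 426/223]
P' = (I − K·H)·P̄ = [4377/223 -1482/223; -1482/223 575/223]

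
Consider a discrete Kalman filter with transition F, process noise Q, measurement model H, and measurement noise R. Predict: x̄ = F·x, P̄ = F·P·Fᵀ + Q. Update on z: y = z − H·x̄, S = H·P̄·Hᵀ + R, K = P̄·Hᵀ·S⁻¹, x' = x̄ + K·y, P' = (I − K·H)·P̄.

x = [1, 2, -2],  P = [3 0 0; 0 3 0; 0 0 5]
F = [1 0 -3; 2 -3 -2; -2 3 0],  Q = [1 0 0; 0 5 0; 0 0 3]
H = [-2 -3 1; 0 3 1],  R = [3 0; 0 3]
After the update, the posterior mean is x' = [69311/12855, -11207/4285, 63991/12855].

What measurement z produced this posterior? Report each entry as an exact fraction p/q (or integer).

x̄ = F·x = [7, 0, 4]
P̄ = F·P·Fᵀ + Q = [49 36 -6; 36 64 -39; -6 -39 42]
S = H·P̄·Hᵀ + R = [1507 -738; -738 387]
K = P̄·Hᵀ·S⁻¹ = [-752/4285 -914/12855; -483/4285 773/4285; 1203/4285 4391/12855]
x' − x̄ = [-20674/12855, -11207/4285, 12571/12855] = K·y
y = (KᵀK)⁻¹·Kᵀ·(x' − x̄) = [12, -7]
z = y + H·x̄ = [12, -7] + [-10, 4] = [2, -3]

z = [2, -3]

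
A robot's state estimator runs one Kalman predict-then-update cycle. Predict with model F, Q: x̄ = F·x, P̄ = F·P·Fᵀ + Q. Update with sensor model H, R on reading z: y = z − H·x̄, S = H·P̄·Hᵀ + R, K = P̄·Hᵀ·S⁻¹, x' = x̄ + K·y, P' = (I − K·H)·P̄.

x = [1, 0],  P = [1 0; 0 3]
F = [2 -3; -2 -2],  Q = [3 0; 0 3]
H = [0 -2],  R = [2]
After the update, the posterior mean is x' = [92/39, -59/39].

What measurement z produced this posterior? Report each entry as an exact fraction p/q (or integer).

x̄ = F·x = [2, -2]
P̄ = F·P·Fᵀ + Q = [34 14; 14 19]
S = H·P̄·Hᵀ + R = [78]
K = P̄·Hᵀ·S⁻¹ = [-14/39; -19/39]
x' − x̄ = [14/39, 19/39] = K·y
y = (KᵀK)⁻¹·Kᵀ·(x' − x̄) = [-1]
z = y + H·x̄ = [-1] + [4] = [3]

z = [3]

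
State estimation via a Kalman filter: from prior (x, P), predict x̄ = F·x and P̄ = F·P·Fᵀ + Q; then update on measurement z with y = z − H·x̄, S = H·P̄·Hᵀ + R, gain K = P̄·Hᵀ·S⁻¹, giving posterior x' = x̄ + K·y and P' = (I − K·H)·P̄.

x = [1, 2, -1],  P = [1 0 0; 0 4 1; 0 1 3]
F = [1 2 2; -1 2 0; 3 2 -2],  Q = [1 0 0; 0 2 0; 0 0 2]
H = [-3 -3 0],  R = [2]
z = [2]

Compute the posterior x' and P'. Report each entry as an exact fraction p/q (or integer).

x' = [-849/857, 291/857, 6753/857]
P' = [3325/857 -3211/857 -2209/857; -3211/857 3287/857 2241/857; -2209/857 2241/857 24263/857]

x̄ = F·x = [3, 3, 9]
P̄ = F·P·Fᵀ + Q = [38 19 7; 19 19 9; 7 9 31]
y = z − H·x̄ = [20]
S = H·P̄·Hᵀ + R = [857]
K = P̄·Hᵀ·S⁻¹ = [-171/857; -114/857; -48/857]
x' = x̄ + K·y = [-849/857, 291/857, 6753/857]
P' = (I − K·H)·P̄ = [3325/857 -3211/857 -2209/857; -3211/857 3287/857 2241/857; -2209/857 2241/857 24263/857]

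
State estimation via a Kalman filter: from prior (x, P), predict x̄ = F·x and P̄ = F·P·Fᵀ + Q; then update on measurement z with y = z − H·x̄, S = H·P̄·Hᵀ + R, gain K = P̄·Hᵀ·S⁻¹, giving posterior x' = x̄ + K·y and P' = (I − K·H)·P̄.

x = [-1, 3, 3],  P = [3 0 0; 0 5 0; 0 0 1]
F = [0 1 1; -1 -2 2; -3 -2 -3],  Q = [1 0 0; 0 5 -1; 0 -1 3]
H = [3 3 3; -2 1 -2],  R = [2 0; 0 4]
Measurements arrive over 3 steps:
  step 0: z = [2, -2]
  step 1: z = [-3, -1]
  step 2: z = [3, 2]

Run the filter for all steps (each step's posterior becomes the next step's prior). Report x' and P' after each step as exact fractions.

step 0: x' = [131463/22921, -1592/22921, -114522/22921], P' = [110723/22921 -1972/22921 -109607/22921; -1972/22921 11988/22921 -6672/22921; -109607/22921 -6672/22921 118869/22921]
step 1: x' = [49257663/392321854, -172238489/196160927, -121627787/392321854], P' = [1205807295/784643708 -5728825/196160927 -1141125111/784643708; -5728825/196160927 98971952/196160927 -63919743/196160927; -1141125111/784643708 -63919743/196160927 1411604199/784643708]
step 2: x' = [-16879772315055/10803237490463, 13310857398404/10803237490463, 14494927489998/10803237490463], P' = [15135065845225/10803237490463 -398733250896/10803237490463 -14277578285359/10803237490463; -398733250896/10803237490463 5437532973476/10803237490463 -3431037845864/10803237490463; -14277578285359/10803237490463 -3431037845864/10803237490463 18027152679235/10803237490463]

step 0: x̄ = F·x = [6, 1, -12]
step 0: P̄ = F·P·Fᵀ + Q = [7 -8 -13; -8 32 22; -13 22 59]
step 0: y = z − H·x̄ = [17, -15]
step 0: S = H·P̄·Hᵀ + R = [902 -186; -186 140]
step 0: K = P̄·Hᵀ·S⁻¹ = [-1284/22921 -1051/22921; 5016/22921 7319/22921; 3885/22921 -6299/22921]
step 0: x' = x̄ + K·y = [131463/22921, -1592/22921, -114522/22921]
step 0: P' = (I − K·H)·P̄ = [110723/22921 -1972/22921 -109607/22921; -1972/22921 11988/22921 -6672/22921; -109607/22921 -6672/22921 118869/22921]
step 1: x̄ = F·x = [-116114/22921, -357323/22921, -47639/22921]
step 1: P̄ = F·P·Fᵀ + Q = [140434/22921 325341/22921 -12486/22921; 325341/22921 1232672/22921 -56313/22921; -12486/22921 -56313/22921 106389/22921]
step 1: y = z − H·x̄ = [1494465/22921, 6896/22921]
step 1: S = H·P̄·Hᵀ + R = [17979053/22921 1559826/22921; 1559826/22921 1135648/22921]
step 1: K = P̄·Hᵀ·S⁻¹ = [31325163/392321854 -38069917/784643708; 43985076/196160927 59567272/196160927; 11100087/392321854 -199159287/784643708]
step 1: x' = x̄ + K·y = [49257663/392321854, -172238489/196160927, -121627787/392321854]
step 1: P' = (I − K·H)·P̄ = [1205807295/784643708 -5728825/196160927 -1141125111/784643708; -5728825/196160927 98971952/196160927 -63919743/196160927; -1141125111/784643708 -63919743/196160927 1411604199/784643708]
step 2: x̄ = F·x = [-466104765/392321854, 396440719/392321854, 453032164/196160927]
step 2: P̄ = F·P·Fᵀ + Q = [2080777771/784643708 3195473193/784643708 -64018030/196160927; 3195473193/784643708 18877264883/784643708 -331150199/196160927; -64018030/196160927 -331150199/196160927 902700635/196160927]
step 2: y = z − H·x̄ = [-666117642/196160927, 1268122115/392321854]
step 2: S = H·P̄·Hᵀ + R = [62938824787/196160927 4985640258/196160927; 4985640258/196160927 35250094411/784643708]
step 2: K = P̄·Hᵀ·S⁻¹ = [688131463455/10803237490463 -528427092657/10803237490463; 2411642815074/10803237490463 3274268791749/10803237490463; 477804822018/10803237490463 -2732546658404/10803237490463]
step 2: x' = x̄ + K·y = [-16879772315055/10803237490463, 13310857398404/10803237490463, 14494927489998/10803237490463]
step 2: P' = (I − K·H)·P̄ = [15135065845225/10803237490463 -398733250896/10803237490463 -14277578285359/10803237490463; -398733250896/10803237490463 5437532973476/10803237490463 -3431037845864/10803237490463; -14277578285359/10803237490463 -3431037845864/10803237490463 18027152679235/10803237490463]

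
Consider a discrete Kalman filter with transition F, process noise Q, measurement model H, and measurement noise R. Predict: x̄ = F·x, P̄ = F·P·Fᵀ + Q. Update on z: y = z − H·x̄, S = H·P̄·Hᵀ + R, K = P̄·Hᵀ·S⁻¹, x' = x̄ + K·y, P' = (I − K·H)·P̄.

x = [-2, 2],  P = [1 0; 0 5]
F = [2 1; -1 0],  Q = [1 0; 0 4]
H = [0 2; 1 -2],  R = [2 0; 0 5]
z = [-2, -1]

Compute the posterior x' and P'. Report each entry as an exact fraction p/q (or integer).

x' = [-332/185, -116/185]
P' = [694/185 82/185; 82/185 71/185]

x̄ = F·x = [-2, 2]
P̄ = F·P·Fᵀ + Q = [10 -2; -2 5]
y = z − H·x̄ = [-6, 5]
S = H·P̄·Hᵀ + R = [22 -24; -24 43]
K = P̄·Hᵀ·S⁻¹ = [82/185 106/185; 71/185 -12/185]
x' = x̄ + K·y = [-332/185, -116/185]
P' = (I − K·H)·P̄ = [694/185 82/185; 82/185 71/185]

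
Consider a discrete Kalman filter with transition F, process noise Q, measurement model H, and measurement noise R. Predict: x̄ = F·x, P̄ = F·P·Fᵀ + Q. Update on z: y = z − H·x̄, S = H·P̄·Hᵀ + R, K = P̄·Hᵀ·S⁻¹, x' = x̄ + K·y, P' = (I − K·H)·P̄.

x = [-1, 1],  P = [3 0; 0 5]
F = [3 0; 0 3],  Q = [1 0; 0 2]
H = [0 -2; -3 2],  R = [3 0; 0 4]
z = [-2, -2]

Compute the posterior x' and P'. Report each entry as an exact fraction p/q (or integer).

x̄ = F·x = [-3, 3]
P̄ = F·P·Fᵀ + Q = [28 0; 0 47]
y = z − H·x̄ = [4, -17]
S = H·P̄·Hᵀ + R = [191 -188; -188 444]
K = P̄·Hᵀ·S⁻¹ = [-3948/12365 -4011/12365; -6016/12365 141/24730]
x' = x̄ + K·y = [3060/2473, 4733/4946]
P' = (I − K·H)·P̄ = [9296/12365 5922/12365; 5922/12365 9024/12365]

x' = [3060/2473, 4733/4946]
P' = [9296/12365 5922/12365; 5922/12365 9024/12365]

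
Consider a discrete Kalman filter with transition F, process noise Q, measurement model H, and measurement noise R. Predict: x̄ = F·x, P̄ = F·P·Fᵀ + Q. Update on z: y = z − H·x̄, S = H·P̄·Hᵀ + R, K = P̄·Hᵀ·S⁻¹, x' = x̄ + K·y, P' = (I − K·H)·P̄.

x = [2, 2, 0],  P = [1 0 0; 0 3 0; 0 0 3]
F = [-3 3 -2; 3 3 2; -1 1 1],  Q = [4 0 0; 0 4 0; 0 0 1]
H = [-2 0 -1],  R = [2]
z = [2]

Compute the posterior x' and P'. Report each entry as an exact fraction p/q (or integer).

x̄ = F·x = [0, 12, 0]
P̄ = F·P·Fᵀ + Q = [52 6 6; 6 52 12; 6 12 8]
y = z − H·x̄ = [2]
S = H·P̄·Hᵀ + R = [242]
K = P̄·Hᵀ·S⁻¹ = [-5/11; -12/121; -10/121]
x' = x̄ + K·y = [-10/11, 1428/121, -20/121]
P' = (I − K·H)·P̄ = [2 -54/11 -34/11; -54/11 6004/121 1212/121; -34/11 1212/121 768/121]

x' = [-10/11, 1428/121, -20/121]
P' = [2 -54/11 -34/11; -54/11 6004/121 1212/121; -34/11 1212/121 768/121]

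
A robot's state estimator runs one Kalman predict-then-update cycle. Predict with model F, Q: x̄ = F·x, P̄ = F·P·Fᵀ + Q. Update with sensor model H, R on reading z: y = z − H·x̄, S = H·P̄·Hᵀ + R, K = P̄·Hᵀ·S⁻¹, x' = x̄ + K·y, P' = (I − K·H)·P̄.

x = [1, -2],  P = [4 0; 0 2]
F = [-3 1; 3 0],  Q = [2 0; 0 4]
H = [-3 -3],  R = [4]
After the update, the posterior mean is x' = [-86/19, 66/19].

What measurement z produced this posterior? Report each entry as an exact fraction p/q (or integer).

x̄ = F·x = [-5, 3]
P̄ = F·P·Fᵀ + Q = [40 -36; -36 40]
S = H·P̄·Hᵀ + R = [76]
K = P̄·Hᵀ·S⁻¹ = [-3/19; -3/19]
x' − x̄ = [9/19, 9/19] = K·y
y = (KᵀK)⁻¹·Kᵀ·(x' − x̄) = [-3]
z = y + H·x̄ = [-3] + [6] = [3]

z = [3]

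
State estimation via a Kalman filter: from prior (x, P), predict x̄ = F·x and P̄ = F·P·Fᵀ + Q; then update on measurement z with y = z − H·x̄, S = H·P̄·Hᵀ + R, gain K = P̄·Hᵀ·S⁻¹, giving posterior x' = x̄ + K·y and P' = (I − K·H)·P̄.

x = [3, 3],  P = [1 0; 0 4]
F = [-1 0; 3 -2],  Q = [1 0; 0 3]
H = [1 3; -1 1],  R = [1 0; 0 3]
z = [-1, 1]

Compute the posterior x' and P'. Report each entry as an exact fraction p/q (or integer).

x' = [-2821/1499, 385/1499]
P' = [1322/1499 -385/1499; -385/1499 272/1499]

x̄ = F·x = [-3, 3]
P̄ = F·P·Fᵀ + Q = [2 -3; -3 28]
y = z − H·x̄ = [-7, -5]
S = H·P̄·Hᵀ + R = [237 88; 88 39]
K = P̄·Hᵀ·S⁻¹ = [167/1499 -569/1499; 431/1499 219/1499]
x' = x̄ + K·y = [-2821/1499, 385/1499]
P' = (I − K·H)·P̄ = [1322/1499 -385/1499; -385/1499 272/1499]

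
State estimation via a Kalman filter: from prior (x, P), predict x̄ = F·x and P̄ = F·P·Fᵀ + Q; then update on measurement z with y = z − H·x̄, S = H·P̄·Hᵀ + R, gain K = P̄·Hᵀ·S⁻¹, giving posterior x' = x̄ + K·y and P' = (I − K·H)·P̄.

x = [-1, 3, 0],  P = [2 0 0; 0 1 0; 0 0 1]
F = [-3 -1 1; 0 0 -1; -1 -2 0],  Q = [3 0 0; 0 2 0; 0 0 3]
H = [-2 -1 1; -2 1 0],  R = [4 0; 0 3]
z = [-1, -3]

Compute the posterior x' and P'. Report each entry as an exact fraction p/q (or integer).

x̄ = F·x = [0, 0, -5]
P̄ = F·P·Fᵀ + Q = [23 -1 8; -1 3 0; 8 0 9]
y = z − H·x̄ = [4, -3]
S = H·P̄·Hᵀ + R = [72 73; 73 102]
K = P̄·Hᵀ·S⁻¹ = [-343/2015 -683/2015; -467/2015 433/2015; 454/2015 -641/2015]
x' = x̄ + K·y = [677/2015, -3167/2015, -6336/2015]
P' = (I − K·H)·P̄ = [1553/2015 1057/2015 2791/2015; 1057/2015 3413/2015 3659/2015; 2791/2015 3659/2015 11057/2015]

x' = [677/2015, -3167/2015, -6336/2015]
P' = [1553/2015 1057/2015 2791/2015; 1057/2015 3413/2015 3659/2015; 2791/2015 3659/2015 11057/2015]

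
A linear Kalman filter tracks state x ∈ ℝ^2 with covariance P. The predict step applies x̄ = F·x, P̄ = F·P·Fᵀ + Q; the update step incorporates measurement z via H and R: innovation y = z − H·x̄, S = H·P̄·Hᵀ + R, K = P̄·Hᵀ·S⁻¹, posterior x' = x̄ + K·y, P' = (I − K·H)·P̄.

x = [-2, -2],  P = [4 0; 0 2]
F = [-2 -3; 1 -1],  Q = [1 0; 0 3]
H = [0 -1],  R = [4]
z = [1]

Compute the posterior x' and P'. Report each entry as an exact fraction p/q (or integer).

x̄ = F·x = [10, 0]
P̄ = F·P·Fᵀ + Q = [35 -2; -2 9]
y = z − H·x̄ = [1]
S = H·P̄·Hᵀ + R = [13]
K = P̄·Hᵀ·S⁻¹ = [2/13; -9/13]
x' = x̄ + K·y = [132/13, -9/13]
P' = (I − K·H)·P̄ = [451/13 -8/13; -8/13 36/13]

x' = [132/13, -9/13]
P' = [451/13 -8/13; -8/13 36/13]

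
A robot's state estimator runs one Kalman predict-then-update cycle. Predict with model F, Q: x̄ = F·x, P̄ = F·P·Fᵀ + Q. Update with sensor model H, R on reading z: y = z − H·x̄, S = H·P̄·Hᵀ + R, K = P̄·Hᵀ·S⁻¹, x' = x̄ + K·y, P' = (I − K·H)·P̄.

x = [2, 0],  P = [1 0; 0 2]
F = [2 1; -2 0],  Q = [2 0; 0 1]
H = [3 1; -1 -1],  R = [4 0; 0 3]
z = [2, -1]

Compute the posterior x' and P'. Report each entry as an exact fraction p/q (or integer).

x' = [468/287, -586/287]
P' = [264/287 -360/287; -360/287 804/287]

x̄ = F·x = [4, -4]
P̄ = F·P·Fᵀ + Q = [8 -4; -4 5]
y = z − H·x̄ = [-6, -1]
S = H·P̄·Hᵀ + R = [57 -13; -13 8]
K = P̄·Hᵀ·S⁻¹ = [108/287 32/287; -69/287 -148/287]
x' = x̄ + K·y = [468/287, -586/287]
P' = (I − K·H)·P̄ = [264/287 -360/287; -360/287 804/287]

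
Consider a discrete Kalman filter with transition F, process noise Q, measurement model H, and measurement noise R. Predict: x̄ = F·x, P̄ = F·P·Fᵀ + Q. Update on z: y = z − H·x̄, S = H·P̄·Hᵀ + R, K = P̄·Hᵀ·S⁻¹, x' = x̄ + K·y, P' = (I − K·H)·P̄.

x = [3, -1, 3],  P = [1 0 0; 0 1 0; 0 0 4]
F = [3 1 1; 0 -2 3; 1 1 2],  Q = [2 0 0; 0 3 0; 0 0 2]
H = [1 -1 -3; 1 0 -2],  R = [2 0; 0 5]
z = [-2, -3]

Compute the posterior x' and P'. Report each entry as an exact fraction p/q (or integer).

x' = [17207/2793, 241/2793, 388/133]
P' = [31804/2793 -6592/2793 632/133; -6592/2793 16330/2793 -316/133; 632/133 -316/133 48/19]

x̄ = F·x = [11, 11, 8]
P̄ = F·P·Fᵀ + Q = [16 10 12; 10 43 22; 12 22 20]
y = z − H·x̄ = [22, 2]
S = H·P̄·Hᵀ + R = [281 110; 110 53]
K = P̄·Hᵀ·S⁻¹ = [-710/2793 1052/2793; -1507/2793 1336/2793; -30/133 -8/133]
x' = x̄ + K·y = [17207/2793, 241/2793, 388/133]
P' = (I − K·H)·P̄ = [31804/2793 -6592/2793 632/133; -6592/2793 16330/2793 -316/133; 632/133 -316/133 48/19]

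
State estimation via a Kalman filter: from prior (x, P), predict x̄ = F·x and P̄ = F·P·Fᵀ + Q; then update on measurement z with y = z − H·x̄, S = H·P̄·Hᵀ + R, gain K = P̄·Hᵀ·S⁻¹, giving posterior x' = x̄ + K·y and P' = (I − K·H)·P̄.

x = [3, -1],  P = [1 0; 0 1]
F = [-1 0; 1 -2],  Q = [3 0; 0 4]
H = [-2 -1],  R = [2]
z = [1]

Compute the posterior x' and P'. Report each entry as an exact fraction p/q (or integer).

x' = [-3, 5]
P' = [43/23 -72/23; -72/23 158/23]

x̄ = F·x = [-3, 5]
P̄ = F·P·Fᵀ + Q = [4 -1; -1 9]
y = z − H·x̄ = [0]
S = H·P̄·Hᵀ + R = [23]
K = P̄·Hᵀ·S⁻¹ = [-7/23; -7/23]
x' = x̄ + K·y = [-3, 5]
P' = (I − K·H)·P̄ = [43/23 -72/23; -72/23 158/23]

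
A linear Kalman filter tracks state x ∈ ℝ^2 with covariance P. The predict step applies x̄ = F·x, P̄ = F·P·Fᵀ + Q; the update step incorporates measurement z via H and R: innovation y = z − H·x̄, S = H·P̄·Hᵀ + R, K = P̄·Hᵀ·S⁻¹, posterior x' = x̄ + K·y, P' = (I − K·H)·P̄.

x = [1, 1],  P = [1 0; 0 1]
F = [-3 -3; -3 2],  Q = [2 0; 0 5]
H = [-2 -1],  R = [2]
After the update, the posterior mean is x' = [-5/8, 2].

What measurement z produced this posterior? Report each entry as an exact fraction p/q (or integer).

z = [-1]

x̄ = F·x = [-6, -1]
P̄ = F·P·Fᵀ + Q = [20 3; 3 18]
S = H·P̄·Hᵀ + R = [112]
K = P̄·Hᵀ·S⁻¹ = [-43/112; -3/14]
x' − x̄ = [43/8, 3] = K·y
y = (KᵀK)⁻¹·Kᵀ·(x' − x̄) = [-14]
z = y + H·x̄ = [-14] + [13] = [-1]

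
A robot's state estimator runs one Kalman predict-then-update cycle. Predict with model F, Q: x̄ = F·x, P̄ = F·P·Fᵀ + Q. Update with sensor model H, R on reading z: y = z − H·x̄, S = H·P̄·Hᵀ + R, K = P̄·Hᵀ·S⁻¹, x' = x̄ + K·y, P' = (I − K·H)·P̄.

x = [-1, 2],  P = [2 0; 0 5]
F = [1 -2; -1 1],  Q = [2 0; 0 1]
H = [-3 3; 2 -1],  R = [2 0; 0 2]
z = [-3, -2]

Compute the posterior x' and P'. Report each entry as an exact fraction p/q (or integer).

x̄ = F·x = [-5, 3]
P̄ = F·P·Fᵀ + Q = [24 -12; -12 8]
y = z − H·x̄ = [-27, 11]
S = H·P̄·Hᵀ + R = [506 -276; -276 154]
K = P̄·Hᵀ·S⁻¹ = [-18/437 6/19; 102/437 4/19]
x' = x̄ + K·y = [-181/437, -431/437]
P' = (I − K·H)·P̄ = [264/437 252/437; 252/437 320/437]

x' = [-181/437, -431/437]
P' = [264/437 252/437; 252/437 320/437]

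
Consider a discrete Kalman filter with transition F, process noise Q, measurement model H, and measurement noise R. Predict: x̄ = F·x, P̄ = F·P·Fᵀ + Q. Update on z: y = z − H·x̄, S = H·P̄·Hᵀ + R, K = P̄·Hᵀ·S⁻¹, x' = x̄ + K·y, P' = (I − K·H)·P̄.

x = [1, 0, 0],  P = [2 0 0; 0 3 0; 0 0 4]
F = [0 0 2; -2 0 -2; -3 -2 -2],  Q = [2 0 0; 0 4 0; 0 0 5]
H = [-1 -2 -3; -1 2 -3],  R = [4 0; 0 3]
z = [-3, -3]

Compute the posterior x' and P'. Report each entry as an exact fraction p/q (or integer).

x' = [-85088/99895, -46/99895, 126379/99895]
P' = [867266/99895 -28088/99895 -289598/99895; -28088/99895 42644/99895 13664/99895; -289598/99895 13664/99895 116014/99895]

x̄ = F·x = [0, -2, -3]
P̄ = F·P·Fᵀ + Q = [18 -16 -16; -16 28 28; -16 28 51]
y = z − H·x̄ = [-16, -8]
S = H·P̄·Hᵀ + R = [769 269; 269 224]
K = P̄·Hᵀ·S⁻¹ = [14426/99895 -18216/99895; -24548/99895 24128/99895; -21443/99895 -10372/99895]
x' = x̄ + K·y = [-85088/99895, -46/99895, 126379/99895]
P' = (I − K·H)·P̄ = [867266/99895 -28088/99895 -289598/99895; -28088/99895 42644/99895 13664/99895; -289598/99895 13664/99895 116014/99895]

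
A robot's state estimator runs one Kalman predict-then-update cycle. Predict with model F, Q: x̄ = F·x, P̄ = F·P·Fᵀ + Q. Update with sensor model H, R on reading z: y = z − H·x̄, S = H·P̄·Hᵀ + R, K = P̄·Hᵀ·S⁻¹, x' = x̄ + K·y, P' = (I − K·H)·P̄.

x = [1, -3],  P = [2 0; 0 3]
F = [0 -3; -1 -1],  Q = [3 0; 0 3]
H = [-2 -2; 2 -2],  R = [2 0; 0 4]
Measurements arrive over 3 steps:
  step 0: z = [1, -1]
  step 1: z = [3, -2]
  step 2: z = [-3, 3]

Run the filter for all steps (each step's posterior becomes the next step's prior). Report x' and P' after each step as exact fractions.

step 0: x̄ = F·x = [9, 2]
step 0: P̄ = F·P·Fᵀ + Q = [30 9; 9 8]
step 0: y = z − H·x̄ = [23, -15]
step 0: S = H·P̄·Hᵀ + R = [226 -88; -88 84]
step 0: K = P̄·Hᵀ·S⁻¹ = [-357/1405 657/2810; -67/281 -127/562]
step 0: x' = x̄ + K·y = [-987/2810, -53/562]
step 0: P' = (I − K·H)·P̄ = [507/1405 -30/281; -30/281 97/281]
step 1: x̄ = F·x = [159/562, 626/1405]
step 1: P̄ = F·P·Fᵀ + Q = [1716/281 201/281; 201/281 4907/1405]
step 1: y = z − H·x̄ = [6262/1405, -2353/1405]
step 1: S = H·P̄·Hᵀ + R = [64798/1405 -14692/1405; -14692/1405 51528/1405]
step 1: K = P̄·Hᵀ·S⁻¹ = [-68079/277852 124563/555704; -32203/138926 -60445/277852]
step 1: x' = x̄ + K·y = [-658239/555704, -62027/277852]
step 1: P' = (I − K·H)·P̄ = [96321/277852 -14121/138926; -14121/138926 23162/69463]
step 2: x̄ = F·x = [186081/277852, 782293/555704]
step 2: P̄ = F·P·Fᵀ + Q = [416847/69463 96609/138926; 96609/138926 966041/277852]
step 2: y = z − H·x̄ = [320899/277852, 1243687/277852]
step 2: S = H·P̄·Hᵀ + R = [3158791/69463 -701347/69463; -701347/69463 2524845/69463]
step 2: K = P̄·Hᵀ·S⁻¹ = [-13186290/53867311 12062769/53867311; -12484943/53867311 -23424191/107734622]
step 2: x' = x̄ + K·y = [74840292/53867311, 8988323/53867311]
step 2: P' = (I − K·H)·P̄ = [18655914/53867311 -5469624/53867311; -5469624/53867311 17954567/53867311]

step 0: x' = [-987/2810, -53/562], P' = [507/1405 -30/281; -30/281 97/281]
step 1: x' = [-658239/555704, -62027/277852], P' = [96321/277852 -14121/138926; -14121/138926 23162/69463]
step 2: x' = [74840292/53867311, 8988323/53867311], P' = [18655914/53867311 -5469624/53867311; -5469624/53867311 17954567/53867311]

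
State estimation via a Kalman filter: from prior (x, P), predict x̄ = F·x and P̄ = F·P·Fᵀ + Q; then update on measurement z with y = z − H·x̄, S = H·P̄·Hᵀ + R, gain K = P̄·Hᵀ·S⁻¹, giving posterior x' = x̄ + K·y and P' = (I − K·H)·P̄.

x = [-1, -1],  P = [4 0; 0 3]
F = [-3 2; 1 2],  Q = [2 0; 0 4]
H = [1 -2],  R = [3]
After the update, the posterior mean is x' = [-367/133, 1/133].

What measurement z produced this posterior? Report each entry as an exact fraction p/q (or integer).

z = [-3]

x̄ = F·x = [1, -3]
P̄ = F·P·Fᵀ + Q = [50 0; 0 20]
S = H·P̄·Hᵀ + R = [133]
K = P̄·Hᵀ·S⁻¹ = [50/133; -40/133]
x' − x̄ = [-500/133, 400/133] = K·y
y = (KᵀK)⁻¹·Kᵀ·(x' − x̄) = [-10]
z = y + H·x̄ = [-10] + [7] = [-3]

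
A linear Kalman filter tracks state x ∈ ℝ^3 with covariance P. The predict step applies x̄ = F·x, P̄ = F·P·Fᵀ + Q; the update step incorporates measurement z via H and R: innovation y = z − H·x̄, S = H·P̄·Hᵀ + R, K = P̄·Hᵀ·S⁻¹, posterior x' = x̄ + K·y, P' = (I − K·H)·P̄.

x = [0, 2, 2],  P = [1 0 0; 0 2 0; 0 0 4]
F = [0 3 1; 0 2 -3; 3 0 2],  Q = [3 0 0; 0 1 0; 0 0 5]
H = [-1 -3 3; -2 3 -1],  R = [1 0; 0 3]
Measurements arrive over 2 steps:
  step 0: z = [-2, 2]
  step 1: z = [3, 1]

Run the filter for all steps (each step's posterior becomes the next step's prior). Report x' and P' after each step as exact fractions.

step 0: x' = [180180/177161, 294482/177161, 232076/177161], P' = [688703/177161 700341/177161 914726/177161; 700341/177161 831672/177161 1056822/177161; 914726/177161 1056822/177161 1367978/177161]
step 1: x' = [7803735149/24310764838, 28887700961/24310764838, 27437120312/12155382419], P' = [26951824759/24310764838 18008994579/24310764838 12885423848/12155382419; 18008994579/24310764838 23531749777/24310764838 14652659394/12155382419; 12885423848/12155382419 14652659394/12155382419 19962565337/12155382419]

step 0: x̄ = F·x = [8, -2, 4]
step 0: P̄ = F·P·Fᵀ + Q = [25 0 8; 0 45 -24; 8 -24 30]
step 0: y = z − H·x̄ = [-12, 28]
step 0: S = H·P̄·Hᵀ + R = [1085 -773; -773 714]
step 0: K = P̄·Hᵀ·S⁻¹ = [-45548/177161 -63703/177161; -24891/177161 12504/177161; 18742/177161 -8988/177161]
step 0: x' = x̄ + K·y = [180180/177161, 294482/177161, 232076/177161]
step 0: P' = (I − K·H)·P̄ = [688703/177161 700341/177161 914726/177161; 700341/177161 831672/177161 1056822/177161; 914726/177161 1056822/177161 1367978/177161]
step 1: x̄ = F·x = [1115522/177161, -107264/177161, 1004692/177161]
step 1: P̄ = F·P·Fᵀ + Q = [15725441/177161 -6511656/177161 18124135/177161; -6511656/177161 3133787/177161 -8011068/177161; 18124135/177161 -8011068/177161 23532756/177161]
step 1: y = z − H·x̄ = [-1688863/177161, 3734689/177161]
step 1: S = H·P̄·Hᵀ + R = [252285967/177161 -273639928/177161; -273639928/177161 313872906/177161]
step 1: K = P̄·Hᵀ·S⁻¹ = [-1833132704/12155382419 -8549171159/24310764838; -344143773/12155382419 1757313795/24310764838; 3044293981/12155382419 -591811617/12155382419]
step 1: x' = x̄ + K·y = [7803735149/24310764838, 28887700961/24310764838, 27437120312/12155382419]
step 1: P' = (I − K·H)·P̄ = [26951824759/24310764838 18008994579/24310764838 12885423848/12155382419; 18008994579/24310764838 23531749777/24310764838 14652659394/12155382419; 12885423848/12155382419 14652659394/12155382419 19962565337/12155382419]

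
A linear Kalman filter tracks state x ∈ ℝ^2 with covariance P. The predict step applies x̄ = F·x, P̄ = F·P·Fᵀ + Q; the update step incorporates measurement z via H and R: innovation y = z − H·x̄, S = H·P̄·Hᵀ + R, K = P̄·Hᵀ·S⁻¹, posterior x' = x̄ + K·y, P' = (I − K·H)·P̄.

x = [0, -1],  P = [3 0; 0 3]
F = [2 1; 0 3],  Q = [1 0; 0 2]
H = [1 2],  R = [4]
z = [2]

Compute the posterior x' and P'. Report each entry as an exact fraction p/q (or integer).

x' = [67/86, 87/172]
P' = [399/43 -365/86; -365/86 499/172]

x̄ = F·x = [-1, -3]
P̄ = F·P·Fᵀ + Q = [16 9; 9 29]
y = z − H·x̄ = [9]
S = H·P̄·Hᵀ + R = [172]
K = P̄·Hᵀ·S⁻¹ = [17/86; 67/172]
x' = x̄ + K·y = [67/86, 87/172]
P' = (I − K·H)·P̄ = [399/43 -365/86; -365/86 499/172]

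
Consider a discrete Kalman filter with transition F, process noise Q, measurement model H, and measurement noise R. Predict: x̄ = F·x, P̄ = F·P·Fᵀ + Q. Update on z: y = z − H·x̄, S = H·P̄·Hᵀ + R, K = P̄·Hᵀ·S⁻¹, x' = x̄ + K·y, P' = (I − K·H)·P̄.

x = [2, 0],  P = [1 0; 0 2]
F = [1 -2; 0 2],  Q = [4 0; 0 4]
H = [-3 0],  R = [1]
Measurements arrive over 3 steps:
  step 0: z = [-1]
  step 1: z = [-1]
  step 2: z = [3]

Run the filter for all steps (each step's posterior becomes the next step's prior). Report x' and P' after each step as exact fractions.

step 0: x̄ = F·x = [2, 0]
step 0: P̄ = F·P·Fᵀ + Q = [13 -8; -8 12]
step 0: y = z − H·x̄ = [5]
step 0: S = H·P̄·Hᵀ + R = [118]
step 0: K = P̄·Hᵀ·S⁻¹ = [-39/118; 12/59]
step 0: x' = x̄ + K·y = [41/118, 60/59]
step 0: P' = (I − K·H)·P̄ = [13/118 -4/59; -4/59 420/59]
step 1: x̄ = F·x = [-199/118, 120/59]
step 1: P̄ = F·P·Fᵀ + Q = [3877/118 -1688/59; -1688/59 1916/59]
step 1: y = z − H·x̄ = [-715/118]
step 1: S = H·P̄·Hᵀ + R = [35011/118]
step 1: K = P̄·Hᵀ·S⁻¹ = [-11631/35011; 10128/35011]
step 1: x' = x̄ + K·y = [11432/35011, 9840/35011]
step 1: P' = (I − K·H)·P̄ = [3877/35011 -3376/35011; -3376/35011 267676/35011]
step 2: x̄ = F·x = [-8248/35011, 19680/35011]
step 2: P̄ = F·P·Fᵀ + Q = [1228129/35011 -1077456/35011; -1077456/35011 1210748/35011]
step 2: y = z − H·x̄ = [80289/35011]
step 2: S = H·P̄·Hᵀ + R = [11088172/35011]
step 2: K = P̄·Hᵀ·S⁻¹ = [-3684387/11088172; 808092/2772043]
step 2: x' = x̄ + K·y = [-11061409/11088172, 3411348/2772043]
step 2: P' = (I − K·H)·P̄ = [1228129/11088172 -269364/2772043; -269364/2772043 21256028/2772043]

step 0: x' = [41/118, 60/59], P' = [13/118 -4/59; -4/59 420/59]
step 1: x' = [11432/35011, 9840/35011], P' = [3877/35011 -3376/35011; -3376/35011 267676/35011]
step 2: x' = [-11061409/11088172, 3411348/2772043], P' = [1228129/11088172 -269364/2772043; -269364/2772043 21256028/2772043]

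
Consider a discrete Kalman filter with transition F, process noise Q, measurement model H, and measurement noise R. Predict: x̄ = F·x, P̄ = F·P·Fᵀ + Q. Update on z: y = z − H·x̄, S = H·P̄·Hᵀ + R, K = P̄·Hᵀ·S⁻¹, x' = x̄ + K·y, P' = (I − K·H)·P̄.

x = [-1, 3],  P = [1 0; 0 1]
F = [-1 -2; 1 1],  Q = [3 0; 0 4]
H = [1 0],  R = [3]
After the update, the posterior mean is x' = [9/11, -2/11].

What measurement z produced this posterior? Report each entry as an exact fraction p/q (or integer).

x̄ = F·x = [-5, 2]
P̄ = F·P·Fᵀ + Q = [8 -3; -3 6]
S = H·P̄·Hᵀ + R = [11]
K = P̄·Hᵀ·S⁻¹ = [8/11; -3/11]
x' − x̄ = [64/11, -24/11] = K·y
y = (KᵀK)⁻¹·Kᵀ·(x' − x̄) = [8]
z = y + H·x̄ = [8] + [-5] = [3]

z = [3]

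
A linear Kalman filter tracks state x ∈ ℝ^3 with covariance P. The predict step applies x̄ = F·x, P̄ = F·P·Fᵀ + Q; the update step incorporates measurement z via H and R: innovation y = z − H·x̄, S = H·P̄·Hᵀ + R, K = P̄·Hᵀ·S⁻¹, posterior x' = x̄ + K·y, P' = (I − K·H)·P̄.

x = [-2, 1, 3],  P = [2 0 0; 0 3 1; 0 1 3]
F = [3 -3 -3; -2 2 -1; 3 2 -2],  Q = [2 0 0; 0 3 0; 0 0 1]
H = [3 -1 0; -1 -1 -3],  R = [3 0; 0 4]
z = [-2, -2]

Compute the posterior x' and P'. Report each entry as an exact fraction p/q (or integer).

x' = [-72176/118699, 30689/118699, 81131/118699]
P' = [489176/356097 386172/118699 -178084/118699; 386172/118699 1204122/118699 -515610/118699; -178084/118699 -515610/118699 276902/118699]

x̄ = F·x = [-18, 3, -10]
P̄ = F·P·Fᵀ + Q = [92 -24 18; -24 22 0; 18 0 35]
y = z − H·x̄ = [55, -47]
S = H·P̄·Hᵀ + R = [997 -368; -368 493]
K = P̄·Hᵀ·S⁻¹ = [103004/356097 -11234/356097; -15202/118699 -10866/118699; -6214/118699 -34253/118699]
x' = x̄ + K·y = [-72176/118699, 30689/118699, 81131/118699]
P' = (I − K·H)·P̄ = [489176/356097 386172/118699 -178084/118699; 386172/118699 1204122/118699 -515610/118699; -178084/118699 -515610/118699 276902/118699]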